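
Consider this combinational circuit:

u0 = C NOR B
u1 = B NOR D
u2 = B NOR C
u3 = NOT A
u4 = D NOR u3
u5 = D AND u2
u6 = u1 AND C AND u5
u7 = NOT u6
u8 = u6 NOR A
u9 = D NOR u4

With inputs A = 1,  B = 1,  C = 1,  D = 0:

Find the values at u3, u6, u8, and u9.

u3 = 0; u6 = 0; u8 = 0; u9 = 0

u1 = B NOR D = 1 NOR 0 = 0
u2 = B NOR C = 1 NOR 1 = 0
u3 = NOT A = NOT 1 = 0
u4 = D NOR u3 = 0 NOR 0 = 1
u5 = D AND u2 = 0 AND 0 = 0
u6 = u1 AND C AND u5 = 0 AND 1 AND 0 = 0
u8 = u6 NOR A = 0 NOR 1 = 0
u9 = D NOR u4 = 0 NOR 1 = 0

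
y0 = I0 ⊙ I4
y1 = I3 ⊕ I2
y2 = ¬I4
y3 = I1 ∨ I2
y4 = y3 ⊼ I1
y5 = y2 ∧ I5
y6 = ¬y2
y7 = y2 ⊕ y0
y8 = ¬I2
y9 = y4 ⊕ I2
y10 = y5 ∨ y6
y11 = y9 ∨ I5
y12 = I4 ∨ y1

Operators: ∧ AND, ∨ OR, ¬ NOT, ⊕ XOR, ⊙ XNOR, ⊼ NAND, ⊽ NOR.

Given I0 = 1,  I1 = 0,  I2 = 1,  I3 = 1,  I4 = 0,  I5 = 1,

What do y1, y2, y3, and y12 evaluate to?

y1 = I3 XOR I2 = 1 XOR 1 = 0
y2 = NOT I4 = NOT 0 = 1
y3 = I1 OR I2 = 0 OR 1 = 1
y12 = I4 OR y1 = 0 OR 0 = 0

y1 = 0, y2 = 1, y3 = 1, y12 = 0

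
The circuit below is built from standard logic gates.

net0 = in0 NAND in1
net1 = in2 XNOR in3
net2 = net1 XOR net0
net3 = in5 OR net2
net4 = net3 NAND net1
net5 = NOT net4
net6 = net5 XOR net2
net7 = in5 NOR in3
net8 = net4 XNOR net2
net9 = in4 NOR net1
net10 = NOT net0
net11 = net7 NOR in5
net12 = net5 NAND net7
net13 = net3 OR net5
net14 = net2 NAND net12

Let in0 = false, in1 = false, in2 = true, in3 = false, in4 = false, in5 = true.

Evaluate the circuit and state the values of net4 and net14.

net0 = in0 NAND in1 = false NAND false = true
net1 = in2 XNOR in3 = true XNOR false = false
net2 = net1 XOR net0 = false XOR true = true
net3 = in5 OR net2 = true OR true = true
net4 = net3 NAND net1 = true NAND false = true
net5 = NOT net4 = NOT true = false
net7 = in5 NOR in3 = true NOR false = false
net12 = net5 NAND net7 = false NAND false = true
net14 = net2 NAND net12 = true NAND true = false

net4 = true, net14 = false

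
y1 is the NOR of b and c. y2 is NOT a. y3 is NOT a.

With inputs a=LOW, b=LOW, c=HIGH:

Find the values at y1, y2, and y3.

y1 = b NOR c = LOW NOR HIGH = LOW
y2 = NOT a = NOT LOW = HIGH
y3 = NOT a = NOT LOW = HIGH

y1 = LOW, y2 = HIGH, y3 = HIGH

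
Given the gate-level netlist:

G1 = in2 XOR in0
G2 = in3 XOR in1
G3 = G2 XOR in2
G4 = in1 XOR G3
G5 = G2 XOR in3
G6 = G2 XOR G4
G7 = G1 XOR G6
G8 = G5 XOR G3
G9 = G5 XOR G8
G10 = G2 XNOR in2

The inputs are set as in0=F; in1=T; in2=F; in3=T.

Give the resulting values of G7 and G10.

G7 = T, G10 = T

G1 = in2 XOR in0 = F XOR F = F
G2 = in3 XOR in1 = T XOR T = F
G3 = G2 XOR in2 = F XOR F = F
G4 = in1 XOR G3 = T XOR F = T
G6 = G2 XOR G4 = F XOR T = T
G7 = G1 XOR G6 = F XOR T = T
G10 = G2 XNOR in2 = F XNOR F = T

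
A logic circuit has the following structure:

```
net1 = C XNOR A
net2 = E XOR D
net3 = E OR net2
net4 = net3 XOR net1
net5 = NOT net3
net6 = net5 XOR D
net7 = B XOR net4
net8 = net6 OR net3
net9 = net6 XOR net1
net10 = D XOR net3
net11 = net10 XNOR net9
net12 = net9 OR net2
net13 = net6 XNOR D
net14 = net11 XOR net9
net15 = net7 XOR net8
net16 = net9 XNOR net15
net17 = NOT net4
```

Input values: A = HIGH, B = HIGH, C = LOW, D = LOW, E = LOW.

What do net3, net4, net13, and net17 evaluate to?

net3 = LOW, net4 = LOW, net13 = LOW, net17 = HIGH

net1 = C XNOR A = LOW XNOR HIGH = LOW
net2 = E XOR D = LOW XOR LOW = LOW
net3 = E OR net2 = LOW OR LOW = LOW
net4 = net3 XOR net1 = LOW XOR LOW = LOW
net5 = NOT net3 = NOT LOW = HIGH
net6 = net5 XOR D = HIGH XOR LOW = HIGH
net13 = net6 XNOR D = HIGH XNOR LOW = LOW
net17 = NOT net4 = NOT LOW = HIGH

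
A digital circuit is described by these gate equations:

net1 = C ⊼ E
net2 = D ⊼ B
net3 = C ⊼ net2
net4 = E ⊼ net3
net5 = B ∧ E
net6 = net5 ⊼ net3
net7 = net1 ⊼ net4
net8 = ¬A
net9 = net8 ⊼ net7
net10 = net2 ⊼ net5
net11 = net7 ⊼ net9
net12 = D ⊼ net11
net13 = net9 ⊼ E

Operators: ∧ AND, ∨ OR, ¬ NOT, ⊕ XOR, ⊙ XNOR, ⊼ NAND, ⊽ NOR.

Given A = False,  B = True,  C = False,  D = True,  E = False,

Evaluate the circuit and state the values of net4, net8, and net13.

net4 = True; net8 = True; net13 = True

net1 = C NAND E = False NAND False = True
net2 = D NAND B = True NAND True = False
net3 = C NAND net2 = False NAND False = True
net4 = E NAND net3 = False NAND True = True
net7 = net1 NAND net4 = True NAND True = False
net8 = NOT A = NOT False = True
net9 = net8 NAND net7 = True NAND False = True
net13 = net9 NAND E = True NAND False = True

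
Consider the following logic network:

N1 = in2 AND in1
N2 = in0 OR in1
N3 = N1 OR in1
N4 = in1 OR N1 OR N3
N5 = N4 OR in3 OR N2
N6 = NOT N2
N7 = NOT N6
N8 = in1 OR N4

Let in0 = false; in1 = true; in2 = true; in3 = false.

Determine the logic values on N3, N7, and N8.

N1 = in2 AND in1 = true AND true = true
N2 = in0 OR in1 = false OR true = true
N3 = N1 OR in1 = true OR true = true
N4 = in1 OR N1 OR N3 = true OR true OR true = true
N6 = NOT N2 = NOT true = false
N7 = NOT N6 = NOT false = true
N8 = in1 OR N4 = true OR true = true

N3 = true  N7 = true  N8 = true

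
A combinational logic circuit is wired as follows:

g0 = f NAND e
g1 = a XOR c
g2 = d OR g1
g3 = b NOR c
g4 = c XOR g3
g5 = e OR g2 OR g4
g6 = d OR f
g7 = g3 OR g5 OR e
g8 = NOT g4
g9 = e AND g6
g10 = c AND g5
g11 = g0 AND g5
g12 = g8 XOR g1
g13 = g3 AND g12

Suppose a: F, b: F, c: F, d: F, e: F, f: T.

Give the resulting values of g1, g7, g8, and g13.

g1 = a XOR c = F XOR F = F
g2 = d OR g1 = F OR F = F
g3 = b NOR c = F NOR F = T
g4 = c XOR g3 = F XOR T = T
g5 = e OR g2 OR g4 = F OR F OR T = T
g7 = g3 OR g5 OR e = T OR T OR F = T
g8 = NOT g4 = NOT T = F
g12 = g8 XOR g1 = F XOR F = F
g13 = g3 AND g12 = T AND F = F

g1 = F, g7 = T, g8 = F, g13 = F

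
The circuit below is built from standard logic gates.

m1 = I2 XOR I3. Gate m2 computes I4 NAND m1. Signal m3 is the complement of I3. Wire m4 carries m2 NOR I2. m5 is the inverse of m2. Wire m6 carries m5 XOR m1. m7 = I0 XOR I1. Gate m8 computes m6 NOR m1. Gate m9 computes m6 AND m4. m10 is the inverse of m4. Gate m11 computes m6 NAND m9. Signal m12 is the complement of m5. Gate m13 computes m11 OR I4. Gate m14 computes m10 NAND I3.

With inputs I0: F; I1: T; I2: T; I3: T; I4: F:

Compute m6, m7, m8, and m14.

m6 = F; m7 = T; m8 = T; m14 = F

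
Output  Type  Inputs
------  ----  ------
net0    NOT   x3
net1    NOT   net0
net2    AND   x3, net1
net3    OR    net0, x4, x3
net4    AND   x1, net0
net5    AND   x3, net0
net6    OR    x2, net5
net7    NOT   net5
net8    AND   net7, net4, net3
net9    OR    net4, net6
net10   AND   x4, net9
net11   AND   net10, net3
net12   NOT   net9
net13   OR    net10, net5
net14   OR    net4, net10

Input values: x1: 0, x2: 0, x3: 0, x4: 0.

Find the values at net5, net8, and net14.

net0 = NOT x3 = NOT 0 = 1
net3 = net0 OR x4 OR x3 = 1 OR 0 OR 0 = 1
net4 = x1 AND net0 = 0 AND 1 = 0
net5 = x3 AND net0 = 0 AND 1 = 0
net6 = x2 OR net5 = 0 OR 0 = 0
net7 = NOT net5 = NOT 0 = 1
net8 = net7 AND net4 AND net3 = 1 AND 0 AND 1 = 0
net9 = net4 OR net6 = 0 OR 0 = 0
net10 = x4 AND net9 = 0 AND 0 = 0
net14 = net4 OR net10 = 0 OR 0 = 0

net5 = 0, net8 = 0, net14 = 0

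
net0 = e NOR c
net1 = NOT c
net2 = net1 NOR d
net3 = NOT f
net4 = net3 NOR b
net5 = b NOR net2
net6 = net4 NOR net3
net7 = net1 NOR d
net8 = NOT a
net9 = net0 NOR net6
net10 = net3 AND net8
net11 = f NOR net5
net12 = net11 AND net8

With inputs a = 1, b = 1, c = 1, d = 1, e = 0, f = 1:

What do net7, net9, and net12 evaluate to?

net7 = 0  net9 = 0  net12 = 0

net0 = e NOR c = 0 NOR 1 = 0
net1 = NOT c = NOT 1 = 0
net2 = net1 NOR d = 0 NOR 1 = 0
net3 = NOT f = NOT 1 = 0
net4 = net3 NOR b = 0 NOR 1 = 0
net5 = b NOR net2 = 1 NOR 0 = 0
net6 = net4 NOR net3 = 0 NOR 0 = 1
net7 = net1 NOR d = 0 NOR 1 = 0
net8 = NOT a = NOT 1 = 0
net9 = net0 NOR net6 = 0 NOR 1 = 0
net11 = f NOR net5 = 1 NOR 0 = 0
net12 = net11 AND net8 = 0 AND 0 = 0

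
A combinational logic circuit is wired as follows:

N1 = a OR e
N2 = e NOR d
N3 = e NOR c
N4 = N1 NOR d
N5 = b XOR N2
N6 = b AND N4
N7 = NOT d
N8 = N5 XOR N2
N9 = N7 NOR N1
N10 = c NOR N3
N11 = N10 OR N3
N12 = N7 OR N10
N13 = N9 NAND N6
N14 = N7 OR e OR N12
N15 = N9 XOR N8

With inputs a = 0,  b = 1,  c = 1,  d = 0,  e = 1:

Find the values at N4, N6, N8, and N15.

N4 = 0  N6 = 0  N8 = 1  N15 = 1

N1 = a OR e = 0 OR 1 = 1
N2 = e NOR d = 1 NOR 0 = 0
N4 = N1 NOR d = 1 NOR 0 = 0
N5 = b XOR N2 = 1 XOR 0 = 1
N6 = b AND N4 = 1 AND 0 = 0
N7 = NOT d = NOT 0 = 1
N8 = N5 XOR N2 = 1 XOR 0 = 1
N9 = N7 NOR N1 = 1 NOR 1 = 0
N15 = N9 XOR N8 = 0 XOR 1 = 1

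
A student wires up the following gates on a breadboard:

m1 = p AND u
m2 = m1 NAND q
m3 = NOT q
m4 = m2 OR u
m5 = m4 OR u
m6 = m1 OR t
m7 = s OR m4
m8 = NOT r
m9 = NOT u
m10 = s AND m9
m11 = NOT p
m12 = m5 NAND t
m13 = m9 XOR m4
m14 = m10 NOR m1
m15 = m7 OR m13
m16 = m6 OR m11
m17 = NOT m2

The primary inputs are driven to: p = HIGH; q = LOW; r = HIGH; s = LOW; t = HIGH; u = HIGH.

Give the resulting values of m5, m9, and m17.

m1 = p AND u = HIGH AND HIGH = HIGH
m2 = m1 NAND q = HIGH NAND LOW = HIGH
m4 = m2 OR u = HIGH OR HIGH = HIGH
m5 = m4 OR u = HIGH OR HIGH = HIGH
m9 = NOT u = NOT HIGH = LOW
m17 = NOT m2 = NOT HIGH = LOW

m5 = HIGH; m9 = LOW; m17 = LOW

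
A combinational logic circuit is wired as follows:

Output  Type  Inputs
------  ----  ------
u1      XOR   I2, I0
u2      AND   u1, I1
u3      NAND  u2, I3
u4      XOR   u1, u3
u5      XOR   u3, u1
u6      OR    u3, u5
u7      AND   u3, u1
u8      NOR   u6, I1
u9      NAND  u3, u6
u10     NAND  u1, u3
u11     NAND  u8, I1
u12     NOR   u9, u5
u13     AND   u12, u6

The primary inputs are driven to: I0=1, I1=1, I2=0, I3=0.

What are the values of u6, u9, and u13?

u1 = I2 XOR I0 = 0 XOR 1 = 1
u2 = u1 AND I1 = 1 AND 1 = 1
u3 = u2 NAND I3 = 1 NAND 0 = 1
u5 = u3 XOR u1 = 1 XOR 1 = 0
u6 = u3 OR u5 = 1 OR 0 = 1
u9 = u3 NAND u6 = 1 NAND 1 = 0
u12 = u9 NOR u5 = 0 NOR 0 = 1
u13 = u12 AND u6 = 1 AND 1 = 1

u6 = 1, u9 = 0, u13 = 1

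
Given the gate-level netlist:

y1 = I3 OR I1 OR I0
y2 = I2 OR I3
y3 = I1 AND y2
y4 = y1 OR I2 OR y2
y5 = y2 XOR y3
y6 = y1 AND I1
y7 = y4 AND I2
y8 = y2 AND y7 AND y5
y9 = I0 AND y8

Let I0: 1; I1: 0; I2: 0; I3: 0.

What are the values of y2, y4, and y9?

y2 = 0  y4 = 1  y9 = 0

y1 = I3 OR I1 OR I0 = 0 OR 0 OR 1 = 1
y2 = I2 OR I3 = 0 OR 0 = 0
y3 = I1 AND y2 = 0 AND 0 = 0
y4 = y1 OR I2 OR y2 = 1 OR 0 OR 0 = 1
y5 = y2 XOR y3 = 0 XOR 0 = 0
y7 = y4 AND I2 = 1 AND 0 = 0
y8 = y2 AND y7 AND y5 = 0 AND 0 AND 0 = 0
y9 = I0 AND y8 = 1 AND 0 = 0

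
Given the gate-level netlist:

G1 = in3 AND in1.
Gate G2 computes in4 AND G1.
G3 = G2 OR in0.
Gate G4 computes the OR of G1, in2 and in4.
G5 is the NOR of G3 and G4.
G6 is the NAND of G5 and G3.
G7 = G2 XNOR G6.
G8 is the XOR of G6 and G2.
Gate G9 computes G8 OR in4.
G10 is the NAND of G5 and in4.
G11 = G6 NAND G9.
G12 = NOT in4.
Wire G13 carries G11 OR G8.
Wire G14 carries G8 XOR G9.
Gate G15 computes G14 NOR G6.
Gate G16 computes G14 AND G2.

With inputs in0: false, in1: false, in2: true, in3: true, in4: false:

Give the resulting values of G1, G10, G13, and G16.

G1 = false; G10 = true; G13 = true; G16 = false

G1 = in3 AND in1 = true AND false = false
G2 = in4 AND G1 = false AND false = false
G3 = G2 OR in0 = false OR false = false
G4 = G1 OR in2 OR in4 = false OR true OR false = true
G5 = G3 NOR G4 = false NOR true = false
G6 = G5 NAND G3 = false NAND false = true
G8 = G6 XOR G2 = true XOR false = true
G9 = G8 OR in4 = true OR false = true
G10 = G5 NAND in4 = false NAND false = true
G11 = G6 NAND G9 = true NAND true = false
G13 = G11 OR G8 = false OR true = true
G14 = G8 XOR G9 = true XOR true = false
G16 = G14 AND G2 = false AND false = false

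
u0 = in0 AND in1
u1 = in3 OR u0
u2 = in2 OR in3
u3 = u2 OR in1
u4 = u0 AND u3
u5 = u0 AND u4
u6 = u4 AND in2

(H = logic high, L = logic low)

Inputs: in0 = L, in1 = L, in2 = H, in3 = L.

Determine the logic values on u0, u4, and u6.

u0 = in0 AND in1 = L AND L = L
u2 = in2 OR in3 = H OR L = H
u3 = u2 OR in1 = H OR L = H
u4 = u0 AND u3 = L AND H = L
u6 = u4 AND in2 = L AND H = L

u0 = L  u4 = L  u6 = L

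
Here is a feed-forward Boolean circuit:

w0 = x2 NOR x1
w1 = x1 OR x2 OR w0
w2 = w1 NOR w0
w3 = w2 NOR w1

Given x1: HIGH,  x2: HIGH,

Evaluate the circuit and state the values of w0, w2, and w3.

w0 = LOW, w2 = LOW, w3 = LOW

w0 = x2 NOR x1 = HIGH NOR HIGH = LOW
w1 = x1 OR x2 OR w0 = HIGH OR HIGH OR LOW = HIGH
w2 = w1 NOR w0 = HIGH NOR LOW = LOW
w3 = w2 NOR w1 = LOW NOR HIGH = LOW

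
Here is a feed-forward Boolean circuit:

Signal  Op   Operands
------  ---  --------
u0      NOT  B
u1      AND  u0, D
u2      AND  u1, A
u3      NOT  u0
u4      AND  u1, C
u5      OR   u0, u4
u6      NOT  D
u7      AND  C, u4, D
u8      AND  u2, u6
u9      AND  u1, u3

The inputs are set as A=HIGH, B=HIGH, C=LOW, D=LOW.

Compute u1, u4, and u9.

u1 = LOW, u4 = LOW, u9 = LOW

u0 = NOT B = NOT HIGH = LOW
u1 = u0 AND D = LOW AND LOW = LOW
u3 = NOT u0 = NOT LOW = HIGH
u4 = u1 AND C = LOW AND LOW = LOW
u9 = u1 AND u3 = LOW AND HIGH = LOW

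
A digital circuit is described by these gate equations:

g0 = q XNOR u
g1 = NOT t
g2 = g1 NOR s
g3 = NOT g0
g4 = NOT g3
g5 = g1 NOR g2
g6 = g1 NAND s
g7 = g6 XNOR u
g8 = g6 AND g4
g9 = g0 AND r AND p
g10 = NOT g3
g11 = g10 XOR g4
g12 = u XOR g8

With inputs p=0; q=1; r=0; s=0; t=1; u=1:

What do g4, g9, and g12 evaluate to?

g4 = 1, g9 = 0, g12 = 0

g0 = q XNOR u = 1 XNOR 1 = 1
g1 = NOT t = NOT 1 = 0
g3 = NOT g0 = NOT 1 = 0
g4 = NOT g3 = NOT 0 = 1
g6 = g1 NAND s = 0 NAND 0 = 1
g8 = g6 AND g4 = 1 AND 1 = 1
g9 = g0 AND r AND p = 1 AND 0 AND 0 = 0
g12 = u XOR g8 = 1 XOR 1 = 0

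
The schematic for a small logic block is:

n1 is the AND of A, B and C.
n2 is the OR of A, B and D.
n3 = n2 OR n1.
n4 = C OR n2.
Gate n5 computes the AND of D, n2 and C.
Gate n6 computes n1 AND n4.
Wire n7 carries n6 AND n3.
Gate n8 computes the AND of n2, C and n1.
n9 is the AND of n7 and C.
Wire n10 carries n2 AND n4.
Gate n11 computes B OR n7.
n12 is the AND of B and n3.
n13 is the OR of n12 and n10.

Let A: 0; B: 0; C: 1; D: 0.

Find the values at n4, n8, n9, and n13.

n1 = A AND B AND C = 0 AND 0 AND 1 = 0
n2 = A OR B OR D = 0 OR 0 OR 0 = 0
n3 = n2 OR n1 = 0 OR 0 = 0
n4 = C OR n2 = 1 OR 0 = 1
n6 = n1 AND n4 = 0 AND 1 = 0
n7 = n6 AND n3 = 0 AND 0 = 0
n8 = n2 AND C AND n1 = 0 AND 1 AND 0 = 0
n9 = n7 AND C = 0 AND 1 = 0
n10 = n2 AND n4 = 0 AND 1 = 0
n12 = B AND n3 = 0 AND 0 = 0
n13 = n12 OR n10 = 0 OR 0 = 0

n4 = 1  n8 = 0  n9 = 0  n13 = 0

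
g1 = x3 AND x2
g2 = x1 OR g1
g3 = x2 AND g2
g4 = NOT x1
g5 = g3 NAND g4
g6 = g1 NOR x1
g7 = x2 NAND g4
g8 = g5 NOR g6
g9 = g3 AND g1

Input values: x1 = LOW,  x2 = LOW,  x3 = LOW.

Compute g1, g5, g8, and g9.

g1 = x3 AND x2 = LOW AND LOW = LOW
g2 = x1 OR g1 = LOW OR LOW = LOW
g3 = x2 AND g2 = LOW AND LOW = LOW
g4 = NOT x1 = NOT LOW = HIGH
g5 = g3 NAND g4 = LOW NAND HIGH = HIGH
g6 = g1 NOR x1 = LOW NOR LOW = HIGH
g8 = g5 NOR g6 = HIGH NOR HIGH = LOW
g9 = g3 AND g1 = LOW AND LOW = LOW

g1 = LOW; g5 = HIGH; g8 = LOW; g9 = LOW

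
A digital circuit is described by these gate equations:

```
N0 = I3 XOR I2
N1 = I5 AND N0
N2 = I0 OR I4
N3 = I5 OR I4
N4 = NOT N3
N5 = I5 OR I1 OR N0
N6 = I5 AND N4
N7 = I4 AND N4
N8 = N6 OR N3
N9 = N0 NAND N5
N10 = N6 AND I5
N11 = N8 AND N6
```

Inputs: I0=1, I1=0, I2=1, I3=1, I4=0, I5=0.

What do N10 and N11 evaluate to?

N3 = I5 OR I4 = 0 OR 0 = 0
N4 = NOT N3 = NOT 0 = 1
N6 = I5 AND N4 = 0 AND 1 = 0
N8 = N6 OR N3 = 0 OR 0 = 0
N10 = N6 AND I5 = 0 AND 0 = 0
N11 = N8 AND N6 = 0 AND 0 = 0

N10 = 0  N11 = 0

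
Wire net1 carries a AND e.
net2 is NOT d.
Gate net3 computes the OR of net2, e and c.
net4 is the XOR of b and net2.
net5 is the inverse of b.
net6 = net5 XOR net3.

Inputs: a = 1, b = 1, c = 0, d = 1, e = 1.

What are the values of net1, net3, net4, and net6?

net1 = 1  net3 = 1  net4 = 1  net6 = 1

net1 = a AND e = 1 AND 1 = 1
net2 = NOT d = NOT 1 = 0
net3 = net2 OR e OR c = 0 OR 1 OR 0 = 1
net4 = b XOR net2 = 1 XOR 0 = 1
net5 = NOT b = NOT 1 = 0
net6 = net5 XOR net3 = 0 XOR 1 = 1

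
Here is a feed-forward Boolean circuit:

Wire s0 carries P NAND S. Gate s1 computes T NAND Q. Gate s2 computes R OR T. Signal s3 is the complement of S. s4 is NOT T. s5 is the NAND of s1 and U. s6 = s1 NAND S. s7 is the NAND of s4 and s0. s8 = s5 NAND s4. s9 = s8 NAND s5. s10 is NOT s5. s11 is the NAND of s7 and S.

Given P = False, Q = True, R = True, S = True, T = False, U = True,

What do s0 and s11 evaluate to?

s0 = True  s11 = True

s0 = P NAND S = False NAND True = True
s4 = NOT T = NOT False = True
s7 = s4 NAND s0 = True NAND True = False
s11 = s7 NAND S = False NAND True = True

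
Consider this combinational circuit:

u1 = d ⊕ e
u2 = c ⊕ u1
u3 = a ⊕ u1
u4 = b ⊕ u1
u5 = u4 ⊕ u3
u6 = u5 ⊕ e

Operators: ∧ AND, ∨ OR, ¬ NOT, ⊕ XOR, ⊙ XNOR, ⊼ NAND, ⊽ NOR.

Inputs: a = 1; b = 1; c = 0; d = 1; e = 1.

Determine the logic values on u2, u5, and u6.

u2 = 0; u5 = 0; u6 = 1

u1 = d XOR e = 1 XOR 1 = 0
u2 = c XOR u1 = 0 XOR 0 = 0
u3 = a XOR u1 = 1 XOR 0 = 1
u4 = b XOR u1 = 1 XOR 0 = 1
u5 = u4 XOR u3 = 1 XOR 1 = 0
u6 = u5 XOR e = 0 XOR 1 = 1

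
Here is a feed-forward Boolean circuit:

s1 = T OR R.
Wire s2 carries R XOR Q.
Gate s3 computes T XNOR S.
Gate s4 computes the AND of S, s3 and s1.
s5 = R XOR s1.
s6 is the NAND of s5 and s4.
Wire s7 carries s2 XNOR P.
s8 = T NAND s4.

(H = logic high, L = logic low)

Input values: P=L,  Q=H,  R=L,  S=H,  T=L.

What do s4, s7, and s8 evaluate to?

s1 = T OR R = L OR L = L
s2 = R XOR Q = L XOR H = H
s3 = T XNOR S = L XNOR H = L
s4 = S AND s3 AND s1 = H AND L AND L = L
s7 = s2 XNOR P = H XNOR L = L
s8 = T NAND s4 = L NAND L = H

s4 = L, s7 = L, s8 = H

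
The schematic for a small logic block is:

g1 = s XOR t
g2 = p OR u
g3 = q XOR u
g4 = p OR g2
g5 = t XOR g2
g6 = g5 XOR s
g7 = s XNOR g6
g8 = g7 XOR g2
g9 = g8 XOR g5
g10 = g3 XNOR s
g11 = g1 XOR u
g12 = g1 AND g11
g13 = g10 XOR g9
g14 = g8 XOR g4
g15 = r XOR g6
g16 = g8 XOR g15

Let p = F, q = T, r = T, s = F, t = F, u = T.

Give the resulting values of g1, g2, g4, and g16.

g1 = F; g2 = T; g4 = T; g16 = T

g1 = s XOR t = F XOR F = F
g2 = p OR u = F OR T = T
g4 = p OR g2 = F OR T = T
g5 = t XOR g2 = F XOR T = T
g6 = g5 XOR s = T XOR F = T
g7 = s XNOR g6 = F XNOR T = F
g8 = g7 XOR g2 = F XOR T = T
g15 = r XOR g6 = T XOR T = F
g16 = g8 XOR g15 = T XOR F = T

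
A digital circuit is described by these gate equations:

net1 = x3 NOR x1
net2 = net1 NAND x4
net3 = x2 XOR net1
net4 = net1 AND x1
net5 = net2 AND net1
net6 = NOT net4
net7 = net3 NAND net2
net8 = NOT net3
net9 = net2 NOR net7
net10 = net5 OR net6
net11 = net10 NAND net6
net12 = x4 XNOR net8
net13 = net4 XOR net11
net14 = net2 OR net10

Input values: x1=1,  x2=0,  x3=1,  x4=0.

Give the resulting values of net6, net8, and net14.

net1 = x3 NOR x1 = 1 NOR 1 = 0
net2 = net1 NAND x4 = 0 NAND 0 = 1
net3 = x2 XOR net1 = 0 XOR 0 = 0
net4 = net1 AND x1 = 0 AND 1 = 0
net5 = net2 AND net1 = 1 AND 0 = 0
net6 = NOT net4 = NOT 0 = 1
net8 = NOT net3 = NOT 0 = 1
net10 = net5 OR net6 = 0 OR 1 = 1
net14 = net2 OR net10 = 1 OR 1 = 1

net6 = 1, net8 = 1, net14 = 1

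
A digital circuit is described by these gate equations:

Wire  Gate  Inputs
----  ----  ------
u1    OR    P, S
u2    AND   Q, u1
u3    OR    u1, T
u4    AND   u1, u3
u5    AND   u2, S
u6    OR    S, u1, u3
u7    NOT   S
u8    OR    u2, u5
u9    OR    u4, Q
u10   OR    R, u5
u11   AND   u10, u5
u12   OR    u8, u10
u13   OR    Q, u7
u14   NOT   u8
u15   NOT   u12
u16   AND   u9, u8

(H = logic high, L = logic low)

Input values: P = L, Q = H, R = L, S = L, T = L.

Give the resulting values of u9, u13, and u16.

u9 = H, u13 = H, u16 = L

u1 = P OR S = L OR L = L
u2 = Q AND u1 = H AND L = L
u3 = u1 OR T = L OR L = L
u4 = u1 AND u3 = L AND L = L
u5 = u2 AND S = L AND L = L
u7 = NOT S = NOT L = H
u8 = u2 OR u5 = L OR L = L
u9 = u4 OR Q = L OR H = H
u13 = Q OR u7 = H OR H = H
u16 = u9 AND u8 = H AND L = L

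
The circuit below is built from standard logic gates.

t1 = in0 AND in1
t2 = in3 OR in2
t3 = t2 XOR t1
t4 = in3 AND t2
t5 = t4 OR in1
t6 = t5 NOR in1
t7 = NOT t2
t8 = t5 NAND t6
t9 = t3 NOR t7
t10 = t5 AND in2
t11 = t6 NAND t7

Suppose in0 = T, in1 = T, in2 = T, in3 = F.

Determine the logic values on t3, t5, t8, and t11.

t3 = F; t5 = T; t8 = T; t11 = T

t1 = in0 AND in1 = T AND T = T
t2 = in3 OR in2 = F OR T = T
t3 = t2 XOR t1 = T XOR T = F
t4 = in3 AND t2 = F AND T = F
t5 = t4 OR in1 = F OR T = T
t6 = t5 NOR in1 = T NOR T = F
t7 = NOT t2 = NOT T = F
t8 = t5 NAND t6 = T NAND F = T
t11 = t6 NAND t7 = F NAND F = T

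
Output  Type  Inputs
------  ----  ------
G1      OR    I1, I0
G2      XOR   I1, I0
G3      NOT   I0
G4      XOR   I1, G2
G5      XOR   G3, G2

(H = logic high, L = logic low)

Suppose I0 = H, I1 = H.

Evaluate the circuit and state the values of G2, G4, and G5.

G2 = I1 XOR I0 = H XOR H = L
G3 = NOT I0 = NOT H = L
G4 = I1 XOR G2 = H XOR L = H
G5 = G3 XOR G2 = L XOR L = L

G2 = L  G4 = H  G5 = L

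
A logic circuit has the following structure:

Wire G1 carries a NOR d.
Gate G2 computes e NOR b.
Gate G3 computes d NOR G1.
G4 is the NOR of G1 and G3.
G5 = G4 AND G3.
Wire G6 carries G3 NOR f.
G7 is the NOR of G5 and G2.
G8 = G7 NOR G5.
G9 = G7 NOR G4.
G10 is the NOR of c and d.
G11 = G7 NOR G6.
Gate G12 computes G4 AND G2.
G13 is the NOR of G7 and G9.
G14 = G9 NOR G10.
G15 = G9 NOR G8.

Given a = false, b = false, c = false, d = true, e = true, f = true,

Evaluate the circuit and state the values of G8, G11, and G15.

G1 = a NOR d = false NOR true = false
G2 = e NOR b = true NOR false = false
G3 = d NOR G1 = true NOR false = false
G4 = G1 NOR G3 = false NOR false = true
G5 = G4 AND G3 = true AND false = false
G6 = G3 NOR f = false NOR true = false
G7 = G5 NOR G2 = false NOR false = true
G8 = G7 NOR G5 = true NOR false = false
G9 = G7 NOR G4 = true NOR true = false
G11 = G7 NOR G6 = true NOR false = false
G15 = G9 NOR G8 = false NOR false = true

G8 = false, G11 = false, G15 = true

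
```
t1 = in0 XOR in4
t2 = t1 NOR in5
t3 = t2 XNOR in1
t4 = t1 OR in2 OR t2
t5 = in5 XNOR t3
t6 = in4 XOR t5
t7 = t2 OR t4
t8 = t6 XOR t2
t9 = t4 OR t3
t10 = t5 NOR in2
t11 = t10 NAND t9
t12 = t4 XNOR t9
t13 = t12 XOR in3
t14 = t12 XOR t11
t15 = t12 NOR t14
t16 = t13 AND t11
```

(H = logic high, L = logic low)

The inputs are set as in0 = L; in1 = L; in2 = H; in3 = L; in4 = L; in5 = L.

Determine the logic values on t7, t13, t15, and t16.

t1 = in0 XOR in4 = L XOR L = L
t2 = t1 NOR in5 = L NOR L = H
t3 = t2 XNOR in1 = H XNOR L = L
t4 = t1 OR in2 OR t2 = L OR H OR H = H
t5 = in5 XNOR t3 = L XNOR L = H
t7 = t2 OR t4 = H OR H = H
t9 = t4 OR t3 = H OR L = H
t10 = t5 NOR in2 = H NOR H = L
t11 = t10 NAND t9 = L NAND H = H
t12 = t4 XNOR t9 = H XNOR H = H
t13 = t12 XOR in3 = H XOR L = H
t14 = t12 XOR t11 = H XOR H = L
t15 = t12 NOR t14 = H NOR L = L
t16 = t13 AND t11 = H AND H = H

t7 = H; t13 = H; t15 = L; t16 = H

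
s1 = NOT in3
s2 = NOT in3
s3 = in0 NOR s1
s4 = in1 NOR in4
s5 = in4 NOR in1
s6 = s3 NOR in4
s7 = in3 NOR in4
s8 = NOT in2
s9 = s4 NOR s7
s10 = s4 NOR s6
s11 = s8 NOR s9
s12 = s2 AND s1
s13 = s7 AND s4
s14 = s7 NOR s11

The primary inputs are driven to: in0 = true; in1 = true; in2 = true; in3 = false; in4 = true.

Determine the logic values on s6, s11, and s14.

s1 = NOT in3 = NOT false = true
s3 = in0 NOR s1 = true NOR true = false
s4 = in1 NOR in4 = true NOR true = false
s6 = s3 NOR in4 = false NOR true = false
s7 = in3 NOR in4 = false NOR true = false
s8 = NOT in2 = NOT true = false
s9 = s4 NOR s7 = false NOR false = true
s11 = s8 NOR s9 = false NOR true = false
s14 = s7 NOR s11 = false NOR false = true

s6 = false; s11 = false; s14 = true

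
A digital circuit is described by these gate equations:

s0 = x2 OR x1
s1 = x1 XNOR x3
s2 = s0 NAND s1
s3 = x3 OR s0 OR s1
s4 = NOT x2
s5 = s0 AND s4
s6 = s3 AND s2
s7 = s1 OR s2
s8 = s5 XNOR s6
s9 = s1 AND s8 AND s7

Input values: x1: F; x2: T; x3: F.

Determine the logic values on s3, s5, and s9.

s3 = T; s5 = F; s9 = T

s0 = x2 OR x1 = T OR F = T
s1 = x1 XNOR x3 = F XNOR F = T
s2 = s0 NAND s1 = T NAND T = F
s3 = x3 OR s0 OR s1 = F OR T OR T = T
s4 = NOT x2 = NOT T = F
s5 = s0 AND s4 = T AND F = F
s6 = s3 AND s2 = T AND F = F
s7 = s1 OR s2 = T OR F = T
s8 = s5 XNOR s6 = F XNOR F = T
s9 = s1 AND s8 AND s7 = T AND T AND T = T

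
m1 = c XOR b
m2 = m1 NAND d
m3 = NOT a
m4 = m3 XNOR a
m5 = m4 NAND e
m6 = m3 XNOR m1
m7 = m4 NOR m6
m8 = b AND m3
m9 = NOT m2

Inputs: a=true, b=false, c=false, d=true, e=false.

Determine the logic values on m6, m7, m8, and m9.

m6 = true, m7 = false, m8 = false, m9 = false

m1 = c XOR b = false XOR false = false
m2 = m1 NAND d = false NAND true = true
m3 = NOT a = NOT true = false
m4 = m3 XNOR a = false XNOR true = false
m6 = m3 XNOR m1 = false XNOR false = true
m7 = m4 NOR m6 = false NOR true = false
m8 = b AND m3 = false AND false = false
m9 = NOT m2 = NOT true = false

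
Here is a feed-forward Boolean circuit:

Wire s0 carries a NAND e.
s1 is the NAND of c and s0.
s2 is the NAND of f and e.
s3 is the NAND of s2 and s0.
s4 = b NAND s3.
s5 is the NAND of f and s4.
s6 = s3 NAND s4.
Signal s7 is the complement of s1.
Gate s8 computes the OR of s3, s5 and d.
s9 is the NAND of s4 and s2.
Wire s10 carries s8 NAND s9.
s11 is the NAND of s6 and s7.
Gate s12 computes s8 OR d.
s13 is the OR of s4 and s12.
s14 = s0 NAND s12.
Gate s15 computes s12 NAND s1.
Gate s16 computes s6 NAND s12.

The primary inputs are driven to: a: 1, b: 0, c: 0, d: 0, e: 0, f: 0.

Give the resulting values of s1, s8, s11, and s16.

s1 = 1  s8 = 1  s11 = 1  s16 = 0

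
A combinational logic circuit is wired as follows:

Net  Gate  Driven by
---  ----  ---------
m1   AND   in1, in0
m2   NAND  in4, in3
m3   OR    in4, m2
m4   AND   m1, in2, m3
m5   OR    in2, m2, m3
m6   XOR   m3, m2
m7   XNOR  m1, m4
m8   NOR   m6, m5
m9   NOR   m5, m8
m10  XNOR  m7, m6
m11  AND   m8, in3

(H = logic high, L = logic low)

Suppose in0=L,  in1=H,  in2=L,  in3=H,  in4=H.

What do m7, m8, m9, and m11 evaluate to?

m1 = in1 AND in0 = H AND L = L
m2 = in4 NAND in3 = H NAND H = L
m3 = in4 OR m2 = H OR L = H
m4 = m1 AND in2 AND m3 = L AND L AND H = L
m5 = in2 OR m2 OR m3 = L OR L OR H = H
m6 = m3 XOR m2 = H XOR L = H
m7 = m1 XNOR m4 = L XNOR L = H
m8 = m6 NOR m5 = H NOR H = L
m9 = m5 NOR m8 = H NOR L = L
m11 = m8 AND in3 = L AND H = L

m7 = H; m8 = L; m9 = L; m11 = L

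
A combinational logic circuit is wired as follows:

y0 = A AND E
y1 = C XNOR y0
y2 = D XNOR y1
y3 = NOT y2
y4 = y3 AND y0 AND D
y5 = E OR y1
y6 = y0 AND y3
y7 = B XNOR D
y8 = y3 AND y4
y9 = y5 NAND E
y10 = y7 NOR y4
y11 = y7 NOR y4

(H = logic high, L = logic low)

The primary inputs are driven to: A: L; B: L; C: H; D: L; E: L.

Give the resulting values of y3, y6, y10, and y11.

y3 = L  y6 = L  y10 = L  y11 = L

y0 = A AND E = L AND L = L
y1 = C XNOR y0 = H XNOR L = L
y2 = D XNOR y1 = L XNOR L = H
y3 = NOT y2 = NOT H = L
y4 = y3 AND y0 AND D = L AND L AND L = L
y6 = y0 AND y3 = L AND L = L
y7 = B XNOR D = L XNOR L = H
y10 = y7 NOR y4 = H NOR L = L
y11 = y7 NOR y4 = H NOR L = L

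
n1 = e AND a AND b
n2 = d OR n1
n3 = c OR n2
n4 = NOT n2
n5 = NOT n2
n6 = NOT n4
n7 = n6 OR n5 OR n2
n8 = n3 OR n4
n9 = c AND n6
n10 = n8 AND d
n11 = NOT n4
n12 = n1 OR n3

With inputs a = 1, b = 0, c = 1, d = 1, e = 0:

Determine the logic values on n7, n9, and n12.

n1 = e AND a AND b = 0 AND 1 AND 0 = 0
n2 = d OR n1 = 1 OR 0 = 1
n3 = c OR n2 = 1 OR 1 = 1
n4 = NOT n2 = NOT 1 = 0
n5 = NOT n2 = NOT 1 = 0
n6 = NOT n4 = NOT 0 = 1
n7 = n6 OR n5 OR n2 = 1 OR 0 OR 1 = 1
n9 = c AND n6 = 1 AND 1 = 1
n12 = n1 OR n3 = 0 OR 1 = 1

n7 = 1, n9 = 1, n12 = 1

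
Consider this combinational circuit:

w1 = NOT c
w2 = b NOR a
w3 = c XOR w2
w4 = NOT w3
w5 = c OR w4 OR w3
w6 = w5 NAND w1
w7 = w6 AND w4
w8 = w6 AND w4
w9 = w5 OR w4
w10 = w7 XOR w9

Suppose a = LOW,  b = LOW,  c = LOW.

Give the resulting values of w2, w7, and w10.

w2 = HIGH, w7 = LOW, w10 = HIGH

w1 = NOT c = NOT LOW = HIGH
w2 = b NOR a = LOW NOR LOW = HIGH
w3 = c XOR w2 = LOW XOR HIGH = HIGH
w4 = NOT w3 = NOT HIGH = LOW
w5 = c OR w4 OR w3 = LOW OR LOW OR HIGH = HIGH
w6 = w5 NAND w1 = HIGH NAND HIGH = LOW
w7 = w6 AND w4 = LOW AND LOW = LOW
w9 = w5 OR w4 = HIGH OR LOW = HIGH
w10 = w7 XOR w9 = LOW XOR HIGH = HIGH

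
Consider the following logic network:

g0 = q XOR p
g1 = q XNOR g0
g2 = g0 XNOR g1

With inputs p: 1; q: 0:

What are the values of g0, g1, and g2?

g0 = 1, g1 = 0, g2 = 0

g0 = q XOR p = 0 XOR 1 = 1
g1 = q XNOR g0 = 0 XNOR 1 = 0
g2 = g0 XNOR g1 = 1 XNOR 0 = 0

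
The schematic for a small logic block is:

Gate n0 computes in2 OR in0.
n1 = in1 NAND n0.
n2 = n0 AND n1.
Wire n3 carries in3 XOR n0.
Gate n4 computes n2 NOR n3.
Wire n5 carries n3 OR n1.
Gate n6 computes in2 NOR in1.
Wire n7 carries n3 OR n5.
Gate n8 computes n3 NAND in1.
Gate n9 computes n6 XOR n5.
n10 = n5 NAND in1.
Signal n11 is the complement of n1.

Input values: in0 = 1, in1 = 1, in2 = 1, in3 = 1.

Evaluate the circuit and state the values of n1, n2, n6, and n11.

n1 = 0, n2 = 0, n6 = 0, n11 = 1

n0 = in2 OR in0 = 1 OR 1 = 1
n1 = in1 NAND n0 = 1 NAND 1 = 0
n2 = n0 AND n1 = 1 AND 0 = 0
n6 = in2 NOR in1 = 1 NOR 1 = 0
n11 = NOT n1 = NOT 0 = 1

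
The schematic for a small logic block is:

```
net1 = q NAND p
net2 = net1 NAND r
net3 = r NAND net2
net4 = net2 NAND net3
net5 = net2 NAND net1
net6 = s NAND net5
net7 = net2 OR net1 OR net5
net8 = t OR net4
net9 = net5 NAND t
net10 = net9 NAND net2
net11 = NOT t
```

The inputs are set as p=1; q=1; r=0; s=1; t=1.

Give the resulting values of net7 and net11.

net1 = q NAND p = 1 NAND 1 = 0
net2 = net1 NAND r = 0 NAND 0 = 1
net5 = net2 NAND net1 = 1 NAND 0 = 1
net7 = net2 OR net1 OR net5 = 1 OR 0 OR 1 = 1
net11 = NOT t = NOT 1 = 0

net7 = 1, net11 = 0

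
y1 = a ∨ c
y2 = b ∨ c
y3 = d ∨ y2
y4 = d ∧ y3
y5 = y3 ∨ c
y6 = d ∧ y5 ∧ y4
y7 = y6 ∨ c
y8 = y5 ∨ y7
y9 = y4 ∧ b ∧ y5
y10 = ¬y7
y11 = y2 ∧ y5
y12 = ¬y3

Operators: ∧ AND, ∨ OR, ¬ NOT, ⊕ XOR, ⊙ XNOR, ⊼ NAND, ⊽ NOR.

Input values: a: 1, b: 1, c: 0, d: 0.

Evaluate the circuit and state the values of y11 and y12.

y2 = b OR c = 1 OR 0 = 1
y3 = d OR y2 = 0 OR 1 = 1
y5 = y3 OR c = 1 OR 0 = 1
y11 = y2 AND y5 = 1 AND 1 = 1
y12 = NOT y3 = NOT 1 = 0

y11 = 1  y12 = 0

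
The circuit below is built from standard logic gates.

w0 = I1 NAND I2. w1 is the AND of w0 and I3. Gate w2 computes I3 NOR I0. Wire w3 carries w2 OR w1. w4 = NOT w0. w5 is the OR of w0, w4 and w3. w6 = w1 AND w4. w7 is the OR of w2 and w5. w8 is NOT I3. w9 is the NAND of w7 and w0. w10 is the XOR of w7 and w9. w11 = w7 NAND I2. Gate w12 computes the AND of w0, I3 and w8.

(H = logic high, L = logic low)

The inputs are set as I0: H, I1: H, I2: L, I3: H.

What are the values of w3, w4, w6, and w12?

w3 = H, w4 = L, w6 = L, w12 = L

w0 = I1 NAND I2 = H NAND L = H
w1 = w0 AND I3 = H AND H = H
w2 = I3 NOR I0 = H NOR H = L
w3 = w2 OR w1 = L OR H = H
w4 = NOT w0 = NOT H = L
w6 = w1 AND w4 = H AND L = L
w8 = NOT I3 = NOT H = L
w12 = w0 AND I3 AND w8 = H AND H AND L = L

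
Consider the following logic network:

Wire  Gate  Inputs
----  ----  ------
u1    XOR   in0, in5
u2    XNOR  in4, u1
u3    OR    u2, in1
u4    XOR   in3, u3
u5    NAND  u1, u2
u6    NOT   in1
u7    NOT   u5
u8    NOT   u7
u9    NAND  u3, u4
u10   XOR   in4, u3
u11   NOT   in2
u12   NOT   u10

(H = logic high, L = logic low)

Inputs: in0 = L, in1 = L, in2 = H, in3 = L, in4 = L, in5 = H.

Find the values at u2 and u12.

u2 = L, u12 = H

u1 = in0 XOR in5 = L XOR H = H
u2 = in4 XNOR u1 = L XNOR H = L
u3 = u2 OR in1 = L OR L = L
u10 = in4 XOR u3 = L XOR L = L
u12 = NOT u10 = NOT L = H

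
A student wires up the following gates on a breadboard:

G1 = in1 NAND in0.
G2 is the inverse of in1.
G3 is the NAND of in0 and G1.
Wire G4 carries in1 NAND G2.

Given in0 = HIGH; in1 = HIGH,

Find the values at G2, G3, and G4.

G1 = in1 NAND in0 = HIGH NAND HIGH = LOW
G2 = NOT in1 = NOT HIGH = LOW
G3 = in0 NAND G1 = HIGH NAND LOW = HIGH
G4 = in1 NAND G2 = HIGH NAND LOW = HIGH

G2 = LOW  G3 = HIGH  G4 = HIGH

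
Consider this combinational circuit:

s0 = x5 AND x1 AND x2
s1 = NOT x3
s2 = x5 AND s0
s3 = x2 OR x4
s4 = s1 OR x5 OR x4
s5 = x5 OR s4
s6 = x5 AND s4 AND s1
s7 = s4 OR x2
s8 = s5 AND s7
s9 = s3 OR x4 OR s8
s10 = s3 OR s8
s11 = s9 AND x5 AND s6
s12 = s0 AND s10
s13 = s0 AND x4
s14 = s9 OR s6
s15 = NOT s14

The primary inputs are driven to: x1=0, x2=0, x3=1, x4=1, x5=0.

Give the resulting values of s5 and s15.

s1 = NOT x3 = NOT 1 = 0
s3 = x2 OR x4 = 0 OR 1 = 1
s4 = s1 OR x5 OR x4 = 0 OR 0 OR 1 = 1
s5 = x5 OR s4 = 0 OR 1 = 1
s6 = x5 AND s4 AND s1 = 0 AND 1 AND 0 = 0
s7 = s4 OR x2 = 1 OR 0 = 1
s8 = s5 AND s7 = 1 AND 1 = 1
s9 = s3 OR x4 OR s8 = 1 OR 1 OR 1 = 1
s14 = s9 OR s6 = 1 OR 0 = 1
s15 = NOT s14 = NOT 1 = 0

s5 = 1, s15 = 0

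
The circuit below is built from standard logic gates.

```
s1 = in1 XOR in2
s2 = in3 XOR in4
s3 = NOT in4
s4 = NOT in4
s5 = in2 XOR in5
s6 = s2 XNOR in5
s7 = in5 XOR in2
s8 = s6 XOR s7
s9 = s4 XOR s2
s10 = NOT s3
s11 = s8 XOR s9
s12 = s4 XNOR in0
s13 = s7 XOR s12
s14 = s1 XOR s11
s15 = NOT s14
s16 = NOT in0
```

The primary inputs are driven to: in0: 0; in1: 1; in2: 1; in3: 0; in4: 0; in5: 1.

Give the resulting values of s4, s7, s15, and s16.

s4 = 1; s7 = 0; s15 = 0; s16 = 1

s1 = in1 XOR in2 = 1 XOR 1 = 0
s2 = in3 XOR in4 = 0 XOR 0 = 0
s4 = NOT in4 = NOT 0 = 1
s6 = s2 XNOR in5 = 0 XNOR 1 = 0
s7 = in5 XOR in2 = 1 XOR 1 = 0
s8 = s6 XOR s7 = 0 XOR 0 = 0
s9 = s4 XOR s2 = 1 XOR 0 = 1
s11 = s8 XOR s9 = 0 XOR 1 = 1
s14 = s1 XOR s11 = 0 XOR 1 = 1
s15 = NOT s14 = NOT 1 = 0
s16 = NOT in0 = NOT 0 = 1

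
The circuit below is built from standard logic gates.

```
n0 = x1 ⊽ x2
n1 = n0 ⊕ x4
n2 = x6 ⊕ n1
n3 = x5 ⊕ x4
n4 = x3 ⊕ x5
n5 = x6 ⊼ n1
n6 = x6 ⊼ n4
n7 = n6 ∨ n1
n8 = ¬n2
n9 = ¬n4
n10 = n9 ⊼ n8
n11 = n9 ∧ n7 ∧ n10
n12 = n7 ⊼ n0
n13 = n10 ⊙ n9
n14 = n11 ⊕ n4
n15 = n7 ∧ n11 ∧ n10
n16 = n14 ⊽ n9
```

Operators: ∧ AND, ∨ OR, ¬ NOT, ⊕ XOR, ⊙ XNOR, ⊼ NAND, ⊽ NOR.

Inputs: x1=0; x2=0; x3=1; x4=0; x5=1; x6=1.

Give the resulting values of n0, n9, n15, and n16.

n0 = 1  n9 = 1  n15 = 0  n16 = 0

n0 = x1 NOR x2 = 0 NOR 0 = 1
n1 = n0 XOR x4 = 1 XOR 0 = 1
n2 = x6 XOR n1 = 1 XOR 1 = 0
n4 = x3 XOR x5 = 1 XOR 1 = 0
n6 = x6 NAND n4 = 1 NAND 0 = 1
n7 = n6 OR n1 = 1 OR 1 = 1
n8 = NOT n2 = NOT 0 = 1
n9 = NOT n4 = NOT 0 = 1
n10 = n9 NAND n8 = 1 NAND 1 = 0
n11 = n9 AND n7 AND n10 = 1 AND 1 AND 0 = 0
n14 = n11 XOR n4 = 0 XOR 0 = 0
n15 = n7 AND n11 AND n10 = 1 AND 0 AND 0 = 0
n16 = n14 NOR n9 = 0 NOR 1 = 0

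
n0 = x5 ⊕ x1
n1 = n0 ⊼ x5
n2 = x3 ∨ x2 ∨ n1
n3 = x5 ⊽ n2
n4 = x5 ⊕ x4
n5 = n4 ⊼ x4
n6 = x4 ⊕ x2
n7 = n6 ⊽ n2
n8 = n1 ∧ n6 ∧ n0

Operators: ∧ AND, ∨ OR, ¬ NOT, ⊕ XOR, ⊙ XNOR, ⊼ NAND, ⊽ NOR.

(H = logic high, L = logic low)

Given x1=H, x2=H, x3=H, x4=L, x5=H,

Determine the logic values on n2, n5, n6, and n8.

n2 = H, n5 = H, n6 = H, n8 = L

n0 = x5 XOR x1 = H XOR H = L
n1 = n0 NAND x5 = L NAND H = H
n2 = x3 OR x2 OR n1 = H OR H OR H = H
n4 = x5 XOR x4 = H XOR L = H
n5 = n4 NAND x4 = H NAND L = H
n6 = x4 XOR x2 = L XOR H = H
n8 = n1 AND n6 AND n0 = H AND H AND L = L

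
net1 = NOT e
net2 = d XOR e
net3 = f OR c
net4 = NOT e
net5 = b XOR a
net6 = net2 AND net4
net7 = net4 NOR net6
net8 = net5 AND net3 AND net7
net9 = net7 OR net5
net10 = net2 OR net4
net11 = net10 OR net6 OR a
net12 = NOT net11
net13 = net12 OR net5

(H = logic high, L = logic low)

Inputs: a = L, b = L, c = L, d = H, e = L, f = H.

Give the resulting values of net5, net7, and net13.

net2 = d XOR e = H XOR L = H
net4 = NOT e = NOT L = H
net5 = b XOR a = L XOR L = L
net6 = net2 AND net4 = H AND H = H
net7 = net4 NOR net6 = H NOR H = L
net10 = net2 OR net4 = H OR H = H
net11 = net10 OR net6 OR a = H OR H OR L = H
net12 = NOT net11 = NOT H = L
net13 = net12 OR net5 = L OR L = L

net5 = L, net7 = L, net13 = L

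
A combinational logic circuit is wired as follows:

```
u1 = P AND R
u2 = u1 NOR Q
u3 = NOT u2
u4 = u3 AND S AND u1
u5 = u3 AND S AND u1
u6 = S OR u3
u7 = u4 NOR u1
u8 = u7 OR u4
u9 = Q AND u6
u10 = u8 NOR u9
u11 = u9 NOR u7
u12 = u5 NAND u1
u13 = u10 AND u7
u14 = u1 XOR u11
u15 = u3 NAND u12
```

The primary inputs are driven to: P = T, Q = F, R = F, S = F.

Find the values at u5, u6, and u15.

u1 = P AND R = T AND F = F
u2 = u1 NOR Q = F NOR F = T
u3 = NOT u2 = NOT T = F
u5 = u3 AND S AND u1 = F AND F AND F = F
u6 = S OR u3 = F OR F = F
u12 = u5 NAND u1 = F NAND F = T
u15 = u3 NAND u12 = F NAND T = T

u5 = F, u6 = F, u15 = T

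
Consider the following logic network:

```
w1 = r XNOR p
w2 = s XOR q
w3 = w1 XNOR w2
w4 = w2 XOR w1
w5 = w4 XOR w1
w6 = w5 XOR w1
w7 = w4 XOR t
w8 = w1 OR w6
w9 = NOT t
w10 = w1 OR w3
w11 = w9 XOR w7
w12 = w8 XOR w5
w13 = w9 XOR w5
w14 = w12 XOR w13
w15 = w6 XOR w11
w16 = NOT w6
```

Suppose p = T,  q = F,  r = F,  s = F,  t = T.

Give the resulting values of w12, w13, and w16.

w12 = F, w13 = F, w16 = T

w1 = r XNOR p = F XNOR T = F
w2 = s XOR q = F XOR F = F
w4 = w2 XOR w1 = F XOR F = F
w5 = w4 XOR w1 = F XOR F = F
w6 = w5 XOR w1 = F XOR F = F
w8 = w1 OR w6 = F OR F = F
w9 = NOT t = NOT T = F
w12 = w8 XOR w5 = F XOR F = F
w13 = w9 XOR w5 = F XOR F = F
w16 = NOT w6 = NOT F = T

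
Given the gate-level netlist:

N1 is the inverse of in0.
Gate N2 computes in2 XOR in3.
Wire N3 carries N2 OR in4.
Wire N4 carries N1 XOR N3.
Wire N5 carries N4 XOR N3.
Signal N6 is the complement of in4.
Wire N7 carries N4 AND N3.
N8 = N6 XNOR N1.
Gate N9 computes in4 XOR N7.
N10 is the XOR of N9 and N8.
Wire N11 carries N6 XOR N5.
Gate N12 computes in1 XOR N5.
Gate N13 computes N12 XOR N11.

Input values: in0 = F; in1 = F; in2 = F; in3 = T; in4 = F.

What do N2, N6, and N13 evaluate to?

N1 = NOT in0 = NOT F = T
N2 = in2 XOR in3 = F XOR T = T
N3 = N2 OR in4 = T OR F = T
N4 = N1 XOR N3 = T XOR T = F
N5 = N4 XOR N3 = F XOR T = T
N6 = NOT in4 = NOT F = T
N11 = N6 XOR N5 = T XOR T = F
N12 = in1 XOR N5 = F XOR T = T
N13 = N12 XOR N11 = T XOR F = T

N2 = T  N6 = T  N13 = T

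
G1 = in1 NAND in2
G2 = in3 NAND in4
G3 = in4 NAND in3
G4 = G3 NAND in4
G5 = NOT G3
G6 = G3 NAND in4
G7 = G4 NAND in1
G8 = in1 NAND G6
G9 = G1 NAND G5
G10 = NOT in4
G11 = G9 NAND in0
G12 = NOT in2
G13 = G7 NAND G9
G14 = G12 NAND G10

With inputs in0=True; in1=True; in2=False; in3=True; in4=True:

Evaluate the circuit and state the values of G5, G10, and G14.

G5 = True, G10 = False, G14 = True

G3 = in4 NAND in3 = True NAND True = False
G5 = NOT G3 = NOT False = True
G10 = NOT in4 = NOT True = False
G12 = NOT in2 = NOT False = True
G14 = G12 NAND G10 = True NAND False = True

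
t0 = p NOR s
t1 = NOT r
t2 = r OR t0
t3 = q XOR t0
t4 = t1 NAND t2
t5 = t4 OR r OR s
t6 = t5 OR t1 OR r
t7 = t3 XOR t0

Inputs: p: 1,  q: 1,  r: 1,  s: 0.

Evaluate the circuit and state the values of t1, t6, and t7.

t1 = 0, t6 = 1, t7 = 1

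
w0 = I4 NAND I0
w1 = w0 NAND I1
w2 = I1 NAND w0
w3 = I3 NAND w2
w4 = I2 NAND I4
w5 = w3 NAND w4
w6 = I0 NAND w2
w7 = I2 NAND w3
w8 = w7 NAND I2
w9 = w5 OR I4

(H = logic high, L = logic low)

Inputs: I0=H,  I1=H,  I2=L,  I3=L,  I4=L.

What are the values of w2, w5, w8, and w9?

w0 = I4 NAND I0 = L NAND H = H
w2 = I1 NAND w0 = H NAND H = L
w3 = I3 NAND w2 = L NAND L = H
w4 = I2 NAND I4 = L NAND L = H
w5 = w3 NAND w4 = H NAND H = L
w7 = I2 NAND w3 = L NAND H = H
w8 = w7 NAND I2 = H NAND L = H
w9 = w5 OR I4 = L OR L = L

w2 = L, w5 = L, w8 = H, w9 = L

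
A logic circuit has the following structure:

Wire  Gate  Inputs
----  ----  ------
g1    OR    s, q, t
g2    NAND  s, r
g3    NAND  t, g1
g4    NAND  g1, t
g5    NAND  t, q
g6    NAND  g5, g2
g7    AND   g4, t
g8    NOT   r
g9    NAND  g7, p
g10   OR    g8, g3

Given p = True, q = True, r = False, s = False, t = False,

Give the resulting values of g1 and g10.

g1 = True  g10 = True

g1 = s OR q OR t = False OR True OR False = True
g3 = t NAND g1 = False NAND True = True
g8 = NOT r = NOT False = True
g10 = g8 OR g3 = True OR True = True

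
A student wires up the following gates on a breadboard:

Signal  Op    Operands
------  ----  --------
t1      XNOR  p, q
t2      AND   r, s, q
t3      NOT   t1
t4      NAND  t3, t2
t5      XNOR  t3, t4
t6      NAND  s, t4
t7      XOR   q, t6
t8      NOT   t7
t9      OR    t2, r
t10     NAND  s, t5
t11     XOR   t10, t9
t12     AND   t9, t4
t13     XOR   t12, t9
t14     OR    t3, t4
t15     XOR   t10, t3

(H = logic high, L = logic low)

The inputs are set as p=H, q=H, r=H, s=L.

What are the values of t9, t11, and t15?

t9 = H, t11 = L, t15 = H

t1 = p XNOR q = H XNOR H = H
t2 = r AND s AND q = H AND L AND H = L
t3 = NOT t1 = NOT H = L
t4 = t3 NAND t2 = L NAND L = H
t5 = t3 XNOR t4 = L XNOR H = L
t9 = t2 OR r = L OR H = H
t10 = s NAND t5 = L NAND L = H
t11 = t10 XOR t9 = H XOR H = L
t15 = t10 XOR t3 = H XOR L = H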